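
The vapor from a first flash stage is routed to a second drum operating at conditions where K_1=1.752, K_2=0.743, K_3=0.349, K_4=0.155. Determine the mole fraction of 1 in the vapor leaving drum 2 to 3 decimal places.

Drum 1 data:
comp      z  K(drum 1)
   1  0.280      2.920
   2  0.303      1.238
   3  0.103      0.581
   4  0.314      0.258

y_1 (drum 2) = 0.666

Drum 1:
Material balance + equilibrium reduce to Σ zᵢ(Kᵢ−1)/(1+ψ₁(Kᵢ−1)) = 0.
Feasibility: ΣzᵢKᵢ = 1.334, Σzᵢ/Kᵢ = 1.735 — both > 1, two phases present.
Iterate (Newton) starting at ψ₁ = 0.5:
  ψ₁ = 0.500: g = -0.0863, g' = -0.748 → ψ₁ = 0.385
  ψ₁ = 0.385: g = -0.0022, g' = -0.720 → ψ₁ = 0.382
Converged at ψ₁ = 0.382.
Drum-1 compositions:
  1: x = 0.162, y = 0.472
  2: x = 0.278, y = 0.344
  3: x = 0.123, y = 0.071
  4: x = 0.438, y = 0.113
Drum-2 feed = drum-1 vapor: z₂ = (0.4719, 0.3439, 0.0712, 0.1130).
Drum 2:
Iterate (Newton) starting at ψ₂ = 0.5:
  ψ₂ = 0.500: g = -0.0776, g' = -0.479 → ψ₂ = 0.338
  ψ₂ = 0.338: g = -0.0070, g' = -0.405 → ψ₂ = 0.321
Converged at ψ₂ = 0.321.
  1: x = 0.380, y = 0.666
  2: x = 0.375, y = 0.278
  3: x = 0.090, y = 0.031
  4: x = 0.155, y = 0.024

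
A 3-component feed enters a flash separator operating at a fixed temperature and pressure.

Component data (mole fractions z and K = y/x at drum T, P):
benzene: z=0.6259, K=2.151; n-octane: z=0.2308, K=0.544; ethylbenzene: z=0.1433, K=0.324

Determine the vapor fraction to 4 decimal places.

ψ = 0.7976

Material balance + equilibrium reduce to Σ zᵢ(Kᵢ−1)/(1+ψ(Kᵢ−1)) = 0.
Check two-phase: ΣzᵢKᵢ = 1.5183 > 1 and Σzᵢ/Kᵢ = 1.1575 > 1, so g(0) = 0.5183 > 0 and g(1) = -0.1575 < 0.
Iterate (Newton) starting at ψ = 0.5:
  ψ = 0.5000: g = 0.17460, g' = -0.5640 → ψ = 0.8096
  ψ = 0.8096: g = -0.00789, g' = -0.6623 → ψ = 0.7977
  ψ = 0.7977: g = -0.00006, g' = -0.6524 → ψ = 0.7976
Converged at ψ = 0.7976.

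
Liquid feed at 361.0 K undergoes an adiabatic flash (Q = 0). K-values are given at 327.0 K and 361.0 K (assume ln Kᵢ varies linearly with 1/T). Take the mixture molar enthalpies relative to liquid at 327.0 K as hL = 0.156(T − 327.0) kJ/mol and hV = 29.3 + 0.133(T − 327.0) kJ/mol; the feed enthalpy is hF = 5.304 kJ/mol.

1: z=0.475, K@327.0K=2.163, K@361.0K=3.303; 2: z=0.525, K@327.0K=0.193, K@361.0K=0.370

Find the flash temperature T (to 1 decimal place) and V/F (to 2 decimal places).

Adiabatic flash: solve Rachford–Rice at each trial T, then check hF = ψ·hV(T) + (1−ψ)·hL(T).
  T = 327.0 K: K = (2.163, 0.193), RR gives ψ = 0.137, H_out = 4.019 kJ/mol
  T = 361.0 K: K = (3.303, 0.370), RR gives ψ = 0.526, H_out = 20.305 kJ/mol
  T = 344.0 K: K = (2.701, 0.272), RR gives ψ = 0.343, H_out = 12.580 kJ/mol
  T = 335.5 K: K = (2.424, 0.230), RR gives ψ = 0.248, H_out = 8.547 kJ/mol
  T = 331.2 K: K = (2.290, 0.211), RR gives ψ = 0.195, H_out = 6.343 kJ/mol
  T = 329.1 K: K = (2.226, 0.202), RR gives ψ = 0.167, H_out = 5.206 kJ/mol
Linear interpolation between T = 329.1 (H_out = 5.206) and T = 331.2 (H_out = 6.343) on hF = 5.304 gives T ≈ 329.3 K, at which ψ = 0.17.

T = 329.3 K, V/F = 0.17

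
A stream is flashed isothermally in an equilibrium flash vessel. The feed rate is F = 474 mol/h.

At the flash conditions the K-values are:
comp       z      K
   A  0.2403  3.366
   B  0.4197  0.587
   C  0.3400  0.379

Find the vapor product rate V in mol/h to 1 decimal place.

Newton iteration, V/F⁰ = 0.5:
  V/F = 0.5000: g = -0.26422, g' = -0.6718 → V/F = 0.1067
  V/F = 0.1067: g = 0.04652, g' = -1.0863 → V/F = 0.1495
  V/F = 0.1495: g = 0.00250, g' = -0.9747 → V/F = 0.1521
Converged at V/F = 0.1521.
Then V = V/F·F = 0.1521·474 = 72.1 mol/h and L = F − V = 401.9 mol/h.

V = 72.1 mol/h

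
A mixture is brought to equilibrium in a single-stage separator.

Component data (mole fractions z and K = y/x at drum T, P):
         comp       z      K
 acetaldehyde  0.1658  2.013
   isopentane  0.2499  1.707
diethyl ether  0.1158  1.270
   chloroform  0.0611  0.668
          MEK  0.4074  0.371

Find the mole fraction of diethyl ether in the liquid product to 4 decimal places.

x_diethyl ether = 0.1093

Material balance + equilibrium reduce to Σ zᵢ(Kᵢ−1)/(1+β(Kᵢ−1)) = 0.
g(0) = ΣzᵢKᵢ − 1 = 0.0994 and g(1) = 1 − Σzᵢ/Kᵢ = -0.5095, so a root lies in (0, 1).
Newton iteration, β⁰ = 0.5:
  β = 0.5000: g = -0.12857, g' = -0.5024 → β = 0.2441
  β = 0.2441: g = -0.01013, g' = -0.4406 → β = 0.2211
Converged at β = 0.2211.
Compositions from xᵢ = zᵢ/(1+β(Kᵢ−1)), yᵢ = Kᵢxᵢ:
  acetaldehyde: x = 0.1355, y = 0.2727
  isopentane: x = 0.2161, y = 0.3689
  diethyl ether: x = 0.1093, y = 0.1388
  chloroform: x = 0.0659, y = 0.0440
  MEK: x = 0.4732, y = 0.1756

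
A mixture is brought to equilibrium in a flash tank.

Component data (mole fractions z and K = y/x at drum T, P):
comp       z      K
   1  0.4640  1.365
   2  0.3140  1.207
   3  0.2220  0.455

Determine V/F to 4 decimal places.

Rachford–Rice: g(V/F) = Σ zᵢ(Kᵢ−1)/(1+V/F(Kᵢ−1)) = 0.
Feasibility: ΣzᵢKᵢ = 1.1134, Σzᵢ/Kᵢ = 1.0880 — both > 1, two phases present.
Newton iteration, V/F⁰ = 0.5:
  V/F = 0.5000: g = 0.03581, g' = -0.1798 → V/F = 0.6991
  V/F = 0.6991: g = -0.00376, g' = -0.2216 → V/F = 0.6822
  V/F = 0.6822: g = -0.00004, g' = -0.2170 → V/F = 0.6820
Converged at V/F = 0.6820.

V/F = 0.6820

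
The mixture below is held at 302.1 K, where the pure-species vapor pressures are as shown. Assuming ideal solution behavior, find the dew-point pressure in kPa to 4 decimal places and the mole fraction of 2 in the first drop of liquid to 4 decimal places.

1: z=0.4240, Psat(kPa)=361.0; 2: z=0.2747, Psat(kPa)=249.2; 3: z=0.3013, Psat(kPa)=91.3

Pdew = 179.3094 kPa, x_2 = 0.1977

At the dew point ψ → 1, so Σzᵢ/Kᵢ = 1 with Kᵢ = Pᵢˢᵃᵗ/P ⇒ 1/P = Σzᵢ/Pᵢˢᵃᵗ.
1/P = 0.4240/361.0 + 0.2747/249.2 + 0.3013/91.3 = 0.0055770 ⇒ P = 179.3094 kPa
xᵢ = zᵢP/Pᵢˢᵃᵗ ⇒ x_2 = 0.2747·179.3094/249.2 = 0.1977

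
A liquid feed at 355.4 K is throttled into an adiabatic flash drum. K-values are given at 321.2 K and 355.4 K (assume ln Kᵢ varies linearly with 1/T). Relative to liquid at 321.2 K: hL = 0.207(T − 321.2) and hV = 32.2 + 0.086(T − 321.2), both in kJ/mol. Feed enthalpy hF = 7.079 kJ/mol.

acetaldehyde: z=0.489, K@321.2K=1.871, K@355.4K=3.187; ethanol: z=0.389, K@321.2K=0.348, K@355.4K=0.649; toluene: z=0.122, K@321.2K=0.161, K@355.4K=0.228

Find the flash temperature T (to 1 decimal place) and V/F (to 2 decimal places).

Adiabatic flash: solve Rachford–Rice at each trial T, then check hF = ψ·hV(T) + (1−ψ)·hL(T).
  T = 321.2 K: K = (1.871, 0.348, 0.161), RR gives ψ = 0.114, H_out = 3.685 kJ/mol
  T = 355.4 K: K = (3.187, 0.649, 0.228), RR gives ψ = 0.745, H_out = 27.991 kJ/mol
  T = 338.3 K: K = (2.475, 0.483, 0.193), RR gives ψ = 0.472, H_out = 17.766 kJ/mol
  T = 329.8 K: K = (2.161, 0.412, 0.177), RR gives ψ = 0.314, H_out = 11.576 kJ/mol
  T = 325.5 K: K = (2.013, 0.379, 0.169), RR gives ψ = 0.222, H_out = 7.918 kJ/mol
  T = 323.4 K: K = (1.943, 0.364, 0.165), RR gives ψ = 0.172, H_out = 5.938 kJ/mol
Linear interpolation between T = 323.4 (H_out = 5.938) and T = 325.5 (H_out = 7.918) on hF = 7.079 gives T ≈ 324.6 K, at which ψ = 0.20.

T = 324.6 K, V/F = 0.20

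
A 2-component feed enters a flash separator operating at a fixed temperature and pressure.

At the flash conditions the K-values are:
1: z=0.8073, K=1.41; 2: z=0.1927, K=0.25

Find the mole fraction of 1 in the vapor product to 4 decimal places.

Let β = V/F and solve Σ zᵢ(Kᵢ−1)/(1+β(Kᵢ−1)) = 0.
Check two-phase: ΣzᵢKᵢ = 1.1865 > 1 and Σzᵢ/Kᵢ = 1.3434 > 1, so g(0) = 0.1865 > 0 and g(1) = -0.3434 < 0.
Binary case is linear: z₁(K₁−1)(1+β(K₂−1)) + z₂(K₂−1)(1+β(K₁−1)) = 0
⇒ β = [z₁(K₁−1)+z₂(K₂−1)] / [−(K₁−1)(K₂−1)] = 0.18647/0.30750 = 0.6064
Compositions from xᵢ = zᵢ/(1+β(Kᵢ−1)), yᵢ = Kᵢxᵢ:
  1: x = 0.6466, y = 0.9116
  2: x = 0.3534, y = 0.0884

y_1 = 0.9116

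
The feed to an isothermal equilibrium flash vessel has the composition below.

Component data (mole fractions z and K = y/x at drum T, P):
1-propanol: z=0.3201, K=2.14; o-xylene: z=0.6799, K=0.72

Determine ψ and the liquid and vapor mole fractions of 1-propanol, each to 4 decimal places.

ψ = 0.5468, x_1-propanol = 0.1972, y_1-propanol = 0.4220

Rachford–Rice: g(ψ) = Σ zᵢ(Kᵢ−1)/(1+ψ(Kᵢ−1)) = 0.
Feasibility: ΣzᵢKᵢ = 1.1745, Σzᵢ/Kᵢ = 1.0939 — both > 1, two phases present.
Newton iteration, ψ⁰ = 0.5:
  ψ = 0.5000: g = 0.01107, g' = -0.2408 → ψ = 0.5459
  ψ = 0.5459: g = 0.00020, g' = -0.2323 → ψ = 0.5468
Converged at ψ = 0.5468.
Compositions from xᵢ = zᵢ/(1+ψ(Kᵢ−1)), yᵢ = Kᵢxᵢ:
  1-propanol: x = 0.1972, y = 0.4220
  o-xylene: x = 0.8028, y = 0.5780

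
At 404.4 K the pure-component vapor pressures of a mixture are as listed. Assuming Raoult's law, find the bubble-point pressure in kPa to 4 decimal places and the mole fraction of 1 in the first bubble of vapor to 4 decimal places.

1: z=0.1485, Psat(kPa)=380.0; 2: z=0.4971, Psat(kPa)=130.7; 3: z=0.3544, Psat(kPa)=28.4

At the bubble point ψ → 0, so ΣzᵢKᵢ = 1 with Kᵢ = Pᵢˢᵃᵗ/P ⇒ P = ΣzᵢPᵢˢᵃᵗ.
P = 0.1485·380.0 + 0.4971·130.7 + 0.3544·28.4 = 131.4659 kPa
yᵢ = zᵢPᵢˢᵃᵗ/P ⇒ y_1 = 0.1485·380.0/131.4659 = 0.4292

Pbub = 131.4659 kPa, y_1 = 0.4292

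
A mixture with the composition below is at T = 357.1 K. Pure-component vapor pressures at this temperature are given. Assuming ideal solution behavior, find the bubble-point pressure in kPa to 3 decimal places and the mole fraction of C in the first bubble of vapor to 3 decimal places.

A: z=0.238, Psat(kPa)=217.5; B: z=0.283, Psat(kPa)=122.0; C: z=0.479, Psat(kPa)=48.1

At the bubble point ψ → 0, so ΣzᵢKᵢ = 1 with Kᵢ = Pᵢˢᵃᵗ/P ⇒ P = ΣzᵢPᵢˢᵃᵗ.
P = 0.238·217.5 + 0.283·122.0 + 0.479·48.1 = 109.331 kPa
yᵢ = zᵢPᵢˢᵃᵗ/P ⇒ y_C = 0.479·48.1/109.331 = 0.211

Pbub = 109.331 kPa, y_C = 0.211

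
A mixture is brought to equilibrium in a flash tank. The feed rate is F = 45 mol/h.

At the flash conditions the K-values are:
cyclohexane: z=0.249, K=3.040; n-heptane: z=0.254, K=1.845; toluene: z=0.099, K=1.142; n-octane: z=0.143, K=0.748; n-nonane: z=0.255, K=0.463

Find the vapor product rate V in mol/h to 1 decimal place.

Let ψ = V/F and solve Σ zᵢ(Kᵢ−1)/(1+ψ(Kᵢ−1)) = 0.
Check two-phase: ΣzᵢKᵢ = 1.564 > 1 and Σzᵢ/Kᵢ = 1.048 > 1, so g(0) = 0.564 > 0 and g(1) = -0.048 < 0.
Newton–Raphson from ψ = 0.5:
  ψ = 0.500: g = 0.1870, g' = -0.495 → ψ = 0.878
  ψ = 0.878: g = 0.0123, g' = -0.473 → ψ = 0.904
Converged at ψ = 0.904.
Then V = ψ·F = 0.9039·45 = 40.7 mol/h and L = F − V = 4.3 mol/h.

V = 40.7 mol/h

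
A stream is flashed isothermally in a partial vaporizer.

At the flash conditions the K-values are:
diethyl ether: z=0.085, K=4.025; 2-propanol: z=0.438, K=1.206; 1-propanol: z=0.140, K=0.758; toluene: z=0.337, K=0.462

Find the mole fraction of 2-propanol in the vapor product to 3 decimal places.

Rachford–Rice: g(V/F) = Σ zᵢ(Kᵢ−1)/(1+V/F(Kᵢ−1)) = 0.
Feasibility: ΣzᵢKᵢ = 1.132, Σzᵢ/Kᵢ = 1.298 — both > 1, two phases present.
Iterate (Newton) starting at V/F = 0.5:
  V/F = 0.500: g = -0.1024, g' = -0.332 → V/F = 0.191
  V/F = 0.191: g = 0.0121, g' = -0.460 → V/F = 0.218
Converged at V/F = 0.218.
Compositions from xᵢ = zᵢ/(1+V/F(Kᵢ−1)), yᵢ = Kᵢxᵢ:
  diethyl ether: x = 0.051, y = 0.206
  2-propanol: x = 0.419, y = 0.505
  1-propanol: x = 0.148, y = 0.112
  toluene: x = 0.382, y = 0.176

y_2-propanol = 0.505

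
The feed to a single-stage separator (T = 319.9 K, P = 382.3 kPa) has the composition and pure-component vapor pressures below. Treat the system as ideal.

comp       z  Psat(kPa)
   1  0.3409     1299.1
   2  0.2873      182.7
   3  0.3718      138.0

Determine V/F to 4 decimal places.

Raoult's law: Kᵢ = Pᵢˢᵃᵗ/P = Pᵢˢᵃᵗ/382.3.
  K_1 = 1299.1/382.3 = 3.398117, K_2 = 182.7/382.3 = 0.477897, K_3 = 138.0/382.3 = 0.360973
Rachford–Rice: g(V/F) = Σ zᵢ(Kᵢ−1)/(1+V/F(Kᵢ−1)) = 0.
Check two-phase: ΣzᵢKᵢ = 1.4299 > 1 and Σzᵢ/Kᵢ = 1.7315 > 1, so g(0) = 0.4299 > 0 and g(1) = -0.7315 < 0.
Iterate (Newton) starting at V/F = 0.5:
  V/F = 0.5000: g = -0.18038, g' = -0.8767 → V/F = 0.2943
  V/F = 0.2943: g = 0.00946, g' = -1.0135 → V/F = 0.3036
Converged at V/F = 0.3036.

V/F = 0.3036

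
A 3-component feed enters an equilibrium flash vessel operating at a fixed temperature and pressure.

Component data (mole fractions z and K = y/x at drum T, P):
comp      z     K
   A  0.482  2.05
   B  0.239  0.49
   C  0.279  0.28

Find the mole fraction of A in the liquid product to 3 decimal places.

x_A = 0.374

Rachford–Rice: g(V/F) = Σ zᵢ(Kᵢ−1)/(1+V/F(Kᵢ−1)) = 0.
Check two-phase: ΣzᵢKᵢ = 1.183 > 1 and Σzᵢ/Kᵢ = 1.719 > 1, so g(0) = 0.183 > 0 and g(1) = -0.719 < 0.
Newton iteration, V/F⁰ = 0.5:
  V/F = 0.500: g = -0.1456, g' = -0.694 → V/F = 0.290
  V/F = 0.290: g = -0.0090, g' = -0.629 → V/F = 0.276
Converged at V/F = 0.276.
Compositions from xᵢ = zᵢ/(1+V/F(Kᵢ−1)), yᵢ = Kᵢxᵢ:
  A: x = 0.374, y = 0.766
  B: x = 0.278, y = 0.136
  C: x = 0.348, y = 0.097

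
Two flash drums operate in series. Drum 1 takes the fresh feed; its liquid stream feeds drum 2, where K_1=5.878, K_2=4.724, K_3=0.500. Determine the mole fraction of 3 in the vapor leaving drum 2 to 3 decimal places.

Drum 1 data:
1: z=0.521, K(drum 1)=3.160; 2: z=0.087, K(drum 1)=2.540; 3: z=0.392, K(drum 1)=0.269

Drum 1:
Rachford–Rice: g(ψ₁) = Σ zᵢ(Kᵢ−1)/(1+ψ₁(Kᵢ−1)) = 0.
Check two-phase: ΣzᵢKᵢ = 1.973 > 1 and Σzᵢ/Kᵢ = 1.656 > 1, so g(0) = 0.973 > 0 and g(1) = -0.656 < 0.
Newton–Raphson from ψ₁ = 0.69:
  ψ₁ = 0.690: g = -0.0613, g' = -1.293 → ψ₁ = 0.643
  ψ₁ = 0.643: g = -0.0018, g' = -1.223 → ψ₁ = 0.641
Converged at ψ₁ = 0.641.
Drum-1 compositions:
  1: x = 0.218, y = 0.690
  2: x = 0.044, y = 0.111
  3: x = 0.738, y = 0.198
Drum-2 feed = drum-1 liquid: z₂ = (0.2185, 0.0438, 0.7378).
Drum 2:
Rachford–Rice: g(ψ₂) = Σ zᵢ(Kᵢ−1)/(1+ψ₂(Kᵢ−1)) = 0.
Feasibility: ΣzᵢKᵢ = 1.860, Σzᵢ/Kᵢ = 1.522 — both > 1, two phases present.
Newton iteration, ψ₂⁰ = 0.5:
  ψ₂ = 0.500: g = -0.1250, g' = -0.842 → ψ₂ = 0.351
  ψ₂ = 0.351: g = 0.0157, g' = -1.091 → ψ₂ = 0.366
Converged at ψ₂ = 0.366.
  1: x = 0.078, y = 0.461
  2: x = 0.019, y = 0.088
  3: x = 0.903, y = 0.452

y_3 (drum 2) = 0.452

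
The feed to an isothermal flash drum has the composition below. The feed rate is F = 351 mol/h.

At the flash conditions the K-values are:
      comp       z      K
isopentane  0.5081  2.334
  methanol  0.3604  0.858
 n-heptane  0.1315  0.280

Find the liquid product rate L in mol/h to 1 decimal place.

L = 44.7 mol/h

Let β = V/F and solve Σ zᵢ(Kᵢ−1)/(1+β(Kᵢ−1)) = 0.
g(0) = ΣzᵢKᵢ − 1 = 0.5319 and g(1) = 1 − Σzᵢ/Kᵢ = -0.1074, so a root lies in (0, 1).
Newton–Raphson from β = 0.44:
  β = 0.4400: g = 0.23394, g' = -0.5133 → β = 0.8957
  β = 0.8957: g = -0.01646, g' = -0.7379 → β = 0.8734
  β = 0.8734: g = -0.00047, g' = -0.6972 → β = 0.8727
Converged at β = 0.8727.
Then V = β·F = 0.8727·351 = 306.3 mol/h and L = F − V = 44.7 mol/h.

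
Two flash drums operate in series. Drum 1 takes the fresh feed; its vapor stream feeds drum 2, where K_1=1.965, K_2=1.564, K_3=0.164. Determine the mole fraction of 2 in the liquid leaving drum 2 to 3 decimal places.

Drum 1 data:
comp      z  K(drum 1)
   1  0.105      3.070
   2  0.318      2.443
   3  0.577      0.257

x_2 (drum 2) = 0.426

Drum 1:
Material balance + equilibrium reduce to Σ zᵢ(Kᵢ−1)/(1+ψ₁(Kᵢ−1)) = 0.
Feasibility: ΣzᵢKᵢ = 1.248, Σzᵢ/Kᵢ = 2.410 — both > 1, two phases present.
Newton iteration, ψ₁⁰ = 0.47:
  ψ₁ = 0.470: g = -0.2752, g' = -1.103 → ψ₁ = 0.220
  ψ₁ = 0.220: g = -0.0154, g' = -1.049 → ψ₁ = 0.206
Converged at ψ₁ = 0.206.
Drum-1 compositions:
  1: x = 0.074, y = 0.226
  2: x = 0.245, y = 0.599
  3: x = 0.681, y = 0.175
Drum-2 feed = drum-1 vapor: z₂ = (0.2260, 0.5989, 0.1751).
Drum 2:
Rachford–Rice: g(ψ₂) = Σ zᵢ(Kᵢ−1)/(1+ψ₂(Kᵢ−1)) = 0.
g(0) = ΣzᵢKᵢ − 1 = 0.410 and g(1) = 1 − Σzᵢ/Kᵢ = -0.565, so a root lies in (0, 1).
Newton–Raphson from ψ₂ = 0.5:
  ψ₂ = 0.500: g = 0.1591, g' = -0.573 → ψ₂ = 0.778
  ψ₂ = 0.778: g = -0.0590, g' = -1.161 → ψ₂ = 0.727
  ψ₂ = 0.727: g = -0.0053, g' = -0.964 → ψ₂ = 0.721
Converged at ψ₂ = 0.721.
  1: x = 0.133, y = 0.262
  2: x = 0.426, y = 0.666
  3: x = 0.441, y = 0.072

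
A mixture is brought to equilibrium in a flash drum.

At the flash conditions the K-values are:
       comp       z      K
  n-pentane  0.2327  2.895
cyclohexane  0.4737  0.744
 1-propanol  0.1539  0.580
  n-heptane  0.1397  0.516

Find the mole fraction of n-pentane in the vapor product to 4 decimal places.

Material balance + equilibrium reduce to Σ zᵢ(Kᵢ−1)/(1+V/F(Kᵢ−1)) = 0.
Check two-phase: ΣzᵢKᵢ = 1.1874 > 1 and Σzᵢ/Kᵢ = 1.2532 > 1, so g(0) = 0.1874 > 0 and g(1) = -0.2532 < 0.
Newton–Raphson from V/F = 0.37:
  V/F = 0.3700: g = -0.03363, g' = -0.4133 → V/F = 0.2886
  V/F = 0.2886: g = 0.00197, g' = -0.4648 → V/F = 0.2929
Converged at V/F = 0.2929.
Compositions from xᵢ = zᵢ/(1+V/F(Kᵢ−1)), yᵢ = Kᵢxᵢ:
  n-pentane: x = 0.1496, y = 0.4332
  cyclohexane: x = 0.5121, y = 0.3810
  1-propanol: x = 0.1755, y = 0.1018
  n-heptane: x = 0.1628, y = 0.0840

y_n-pentane = 0.4332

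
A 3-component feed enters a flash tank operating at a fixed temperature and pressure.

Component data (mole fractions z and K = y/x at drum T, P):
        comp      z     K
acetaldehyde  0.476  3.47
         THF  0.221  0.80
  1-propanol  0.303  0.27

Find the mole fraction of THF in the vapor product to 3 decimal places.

Iterate (Newton) starting at V/F = 0.5:
  V/F = 0.500: g = 0.1286, g' = -0.993 → V/F = 0.630
Converged at V/F = 0.630.
Compositions from xᵢ = zᵢ/(1+V/F(Kᵢ−1)), yᵢ = Kᵢxᵢ:
  acetaldehyde: x = 0.186, y = 0.646
  THF: x = 0.253, y = 0.202
  1-propanol: x = 0.561, y = 0.151

y_THF = 0.202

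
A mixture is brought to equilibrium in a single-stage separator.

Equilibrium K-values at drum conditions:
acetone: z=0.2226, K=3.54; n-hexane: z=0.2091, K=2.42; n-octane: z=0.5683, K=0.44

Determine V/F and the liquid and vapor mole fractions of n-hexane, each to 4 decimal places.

Iterate (Newton) starting at V/F = 0.5:
  V/F = 0.5000: g = -0.01930, g' = -0.7667 → V/F = 0.4748
  V/F = 0.4748: g = 0.00011, g' = -0.7762 → V/F = 0.4750
Converged at V/F = 0.4750.
Compositions from xᵢ = zᵢ/(1+V/F(Kᵢ−1)), yᵢ = Kᵢxᵢ:
  acetone: x = 0.1009, y = 0.3571
  n-hexane: x = 0.1249, y = 0.3022
  n-octane: x = 0.7742, y = 0.3407

V/F = 0.4750, x_n-hexane = 0.1249, y_n-hexane = 0.3022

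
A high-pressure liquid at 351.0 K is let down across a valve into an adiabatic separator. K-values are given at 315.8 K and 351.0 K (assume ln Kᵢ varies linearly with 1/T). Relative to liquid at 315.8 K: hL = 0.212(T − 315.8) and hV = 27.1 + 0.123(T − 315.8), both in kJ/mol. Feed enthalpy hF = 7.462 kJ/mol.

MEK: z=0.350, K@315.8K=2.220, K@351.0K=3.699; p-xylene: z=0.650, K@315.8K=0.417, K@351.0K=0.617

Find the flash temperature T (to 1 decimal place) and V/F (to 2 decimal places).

T = 323.8 K, V/F = 0.22

Adiabatic flash: solve Rachford–Rice at each trial T, then check hF = ψ·hV(T) + (1−ψ)·hL(T).
  T = 315.8 K: K = (2.220, 0.417), RR gives ψ = 0.068, H_out = 1.831 kJ/mol
  T = 351.0 K: K = (3.699, 0.617), RR gives ψ = 0.673, H_out = 23.593 kJ/mol
  T = 333.4 K: K = (2.904, 0.513), RR gives ψ = 0.377, H_out = 13.349 kJ/mol
  T = 324.6 K: K = (2.549, 0.464), RR gives ψ = 0.233, H_out = 7.991 kJ/mol
  T = 320.2 K: K = (2.381, 0.440), RR gives ψ = 0.154, H_out = 5.053 kJ/mol
  T = 322.4 K: K = (2.464, 0.452), RR gives ψ = 0.194, H_out = 6.551 kJ/mol
Linear interpolation between T = 322.4 (H_out = 6.551) and T = 324.6 (H_out = 7.991) on hF = 7.462 gives T ≈ 323.8 K, at which ψ = 0.22.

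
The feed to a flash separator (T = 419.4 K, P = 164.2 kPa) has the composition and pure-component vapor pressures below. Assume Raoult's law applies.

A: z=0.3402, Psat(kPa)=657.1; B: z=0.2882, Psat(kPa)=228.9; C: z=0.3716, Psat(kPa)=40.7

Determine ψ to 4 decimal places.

ψ = 0.5517

Raoult's law: Kᵢ = Pᵢˢᵃᵗ/P = Pᵢˢᵃᵗ/164.2.
  K_A = 657.1/164.2 = 4.001827, K_B = 228.9/164.2 = 1.394032, K_C = 40.7/164.2 = 0.247868
Let ψ = V/F and solve Σ zᵢ(Kᵢ−1)/(1+ψ(Kᵢ−1)) = 0.
Check two-phase: ΣzᵢKᵢ = 1.8553 > 1 and Σzᵢ/Kᵢ = 1.7909 > 1, so g(0) = 0.8553 > 0 and g(1) = -0.7909 < 0.
Newton–Raphson from ψ = 0.43:
  ψ = 0.4300: g = 0.12981, g' = -1.0761 → ψ = 0.5506
  ψ = 0.5506: g = 0.00119, g' = -1.0783 → ψ = 0.5517
Converged at ψ = 0.5517.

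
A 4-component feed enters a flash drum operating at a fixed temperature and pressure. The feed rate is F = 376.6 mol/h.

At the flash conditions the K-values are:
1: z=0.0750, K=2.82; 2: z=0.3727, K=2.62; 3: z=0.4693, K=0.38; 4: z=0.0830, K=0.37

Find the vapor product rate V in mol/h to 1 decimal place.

Let ψ = V/F and solve Σ zᵢ(Kᵢ−1)/(1+ψ(Kᵢ−1)) = 0.
g(0) = ΣzᵢKᵢ − 1 = 0.3970 and g(1) = 1 − Σzᵢ/Kᵢ = -0.6282, so a root lies in (0, 1).
Newton iteration, ψ⁰ = 0.5:
  ψ = 0.5000: g = -0.09298, g' = -0.8158 → ψ = 0.3860
  ψ = 0.3860: g = 0.00004, g' = -0.8252 → ψ = 0.3861
Converged at ψ = 0.3861.
Then V = ψ·F = 0.3861·376.6 = 145.4 mol/h and L = F − V = 231.2 mol/h.

V = 145.4 mol/h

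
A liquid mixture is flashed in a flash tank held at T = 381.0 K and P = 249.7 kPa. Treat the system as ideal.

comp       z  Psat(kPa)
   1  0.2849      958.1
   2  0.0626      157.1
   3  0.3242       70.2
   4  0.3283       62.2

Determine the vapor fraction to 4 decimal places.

Raoult's law: Kᵢ = Pᵢˢᵃᵗ/P = Pᵢˢᵃᵗ/249.7.
  K_1 = 958.1/249.7 = 3.837004, K_2 = 157.1/249.7 = 0.629155, K_3 = 70.2/249.7 = 0.281137, K_4 = 62.2/249.7 = 0.249099
Material balance + equilibrium reduce to Σ zᵢ(Kᵢ−1)/(1+ψ(Kᵢ−1)) = 0.
Feasibility: ΣzᵢKᵢ = 1.3055, Σzᵢ/Kᵢ = 2.6449 — both > 1, two phases present.
Newton iteration, ψ⁰ = 0.5:
  ψ = 0.5000: g = -0.45284, g' = -1.2879 → ψ = 0.1484
  ψ = 0.1484: g = 0.00594, g' = -1.5897 → ψ = 0.1521
Converged at ψ = 0.1521.

ψ = 0.1521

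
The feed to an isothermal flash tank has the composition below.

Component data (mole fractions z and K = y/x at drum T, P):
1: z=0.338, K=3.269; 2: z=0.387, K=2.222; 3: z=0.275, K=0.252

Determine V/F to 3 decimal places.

Rachford–Rice: g(V/F) = Σ zᵢ(Kᵢ−1)/(1+V/F(Kᵢ−1)) = 0.
Feasibility: ΣzᵢKᵢ = 2.034, Σzᵢ/Kᵢ = 1.369 — both > 1, two phases present.
Iterate (Newton) starting at V/F = 0.5:
  V/F = 0.500: g = 0.3243, g' = -0.997 → V/F = 0.825
  V/F = 0.825: g = -0.0349, g' = -1.404 → V/F = 0.800
Converged at V/F = 0.800.

V/F = 0.800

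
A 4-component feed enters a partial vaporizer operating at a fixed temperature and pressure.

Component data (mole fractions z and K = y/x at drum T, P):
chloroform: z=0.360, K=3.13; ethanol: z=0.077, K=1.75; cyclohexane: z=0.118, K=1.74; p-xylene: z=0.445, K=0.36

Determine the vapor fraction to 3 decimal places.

ψ = 0.570

Rachford–Rice: g(ψ) = Σ zᵢ(Kᵢ−1)/(1+ψ(Kᵢ−1)) = 0.
Check two-phase: ΣzᵢKᵢ = 1.627 > 1 and Σzᵢ/Kᵢ = 1.463 > 1, so g(0) = 0.627 > 0 and g(1) = -0.463 < 0.
Newton iteration, ψ⁰ = 0.6:
  ψ = 0.600: g = -0.0254, g' = -0.847 → ψ = 0.570
Converged at ψ = 0.570.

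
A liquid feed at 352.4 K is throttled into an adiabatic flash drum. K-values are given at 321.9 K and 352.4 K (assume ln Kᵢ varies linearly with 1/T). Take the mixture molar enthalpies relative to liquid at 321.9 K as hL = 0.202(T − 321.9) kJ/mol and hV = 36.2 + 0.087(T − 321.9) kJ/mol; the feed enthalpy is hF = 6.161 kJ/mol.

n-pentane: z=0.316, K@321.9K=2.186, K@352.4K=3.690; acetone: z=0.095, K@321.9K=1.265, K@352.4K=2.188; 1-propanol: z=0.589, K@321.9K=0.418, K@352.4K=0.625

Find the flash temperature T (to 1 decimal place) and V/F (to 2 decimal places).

Adiabatic flash: solve Rachford–Rice at each trial T, then check hF = ψ·hV(T) + (1−ψ)·hL(T).
  T = 321.9 K: K = (2.186, 1.265, 0.418), RR gives ψ = 0.092, H_out = 3.348 kJ/mol
  T = 352.4 K: K = (3.690, 2.188, 0.625), RR gives ψ = 0.828, H_out = 33.226 kJ/mol
  T = 337.1 K: K = (2.871, 1.683, 0.515), RR gives ψ = 0.460, H_out = 18.913 kJ/mol
  T = 329.5 K: K = (2.513, 1.464, 0.465), RR gives ψ = 0.287, H_out = 11.689 kJ/mol
  T = 325.7 K: K = (2.346, 1.362, 0.441), RR gives ψ = 0.194, H_out = 7.723 kJ/mol
  T = 323.8 K: K = (2.265, 1.313, 0.430), RR gives ψ = 0.145, H_out = 5.597 kJ/mol
Linear interpolation between T = 323.8 (H_out = 5.597) and T = 325.7 (H_out = 7.723) on hF = 6.161 gives T ≈ 324.3 K, at which ψ = 0.16.

T = 324.3 K, V/F = 0.16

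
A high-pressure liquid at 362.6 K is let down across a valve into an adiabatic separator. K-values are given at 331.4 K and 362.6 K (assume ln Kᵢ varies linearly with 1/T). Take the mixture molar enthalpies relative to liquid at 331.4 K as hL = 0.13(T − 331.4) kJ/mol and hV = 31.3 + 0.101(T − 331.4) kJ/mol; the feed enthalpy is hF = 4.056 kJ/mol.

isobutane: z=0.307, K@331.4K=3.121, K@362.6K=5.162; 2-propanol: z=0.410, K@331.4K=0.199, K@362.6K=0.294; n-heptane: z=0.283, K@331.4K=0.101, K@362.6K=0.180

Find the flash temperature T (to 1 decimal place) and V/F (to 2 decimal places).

T = 338.7 K, V/F = 0.10

Adiabatic flash: solve Rachford–Rice at each trial T, then check hF = ψ·hV(T) + (1−ψ)·hL(T).
  T = 331.4 K: K = (3.121, 0.199, 0.101), RR gives ψ = 0.038, H_out = 1.198 kJ/mol
  T = 362.6 K: K = (5.162, 0.294, 0.180), RR gives ψ = 0.241, H_out = 11.379 kJ/mol
  T = 347.0 K: K = (4.059, 0.244, 0.137), RR gives ψ = 0.157, H_out = 6.873 kJ/mol
  T = 339.2 K: K = (3.570, 0.221, 0.118), RR gives ψ = 0.104, H_out = 4.248 kJ/mol
  T = 335.3 K: K = (3.341, 0.210, 0.109), RR gives ψ = 0.073, H_out = 2.788 kJ/mol
  T = 337.2 K: K = (3.451, 0.215, 0.113), RR gives ψ = 0.089, H_out = 3.514 kJ/mol
Linear interpolation between T = 337.2 (H_out = 3.514) and T = 339.2 (H_out = 4.248) on hF = 4.056 gives T ≈ 338.7 K, at which ψ = 0.10.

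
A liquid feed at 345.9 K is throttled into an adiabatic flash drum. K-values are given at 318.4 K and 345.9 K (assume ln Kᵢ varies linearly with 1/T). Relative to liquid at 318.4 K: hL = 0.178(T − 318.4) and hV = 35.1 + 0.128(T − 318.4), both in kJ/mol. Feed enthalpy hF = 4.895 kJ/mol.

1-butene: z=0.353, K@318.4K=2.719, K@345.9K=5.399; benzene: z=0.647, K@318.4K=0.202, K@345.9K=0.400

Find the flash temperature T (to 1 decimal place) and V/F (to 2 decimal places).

Adiabatic flash: solve Rachford–Rice at each trial T, then check hF = ψ·hV(T) + (1−ψ)·hL(T).
  T = 318.4 K: K = (2.719, 0.202), RR gives ψ = 0.066, H_out = 2.316 kJ/mol
  T = 345.9 K: K = (5.399, 0.400), RR gives ψ = 0.441, H_out = 19.776 kJ/mol
  T = 332.1 K: K = (3.881, 0.288), RR gives ψ = 0.271, H_out = 11.772 kJ/mol
  T = 325.2 K: K = (3.257, 0.242), RR gives ψ = 0.179, H_out = 7.427 kJ/mol
  T = 321.8 K: K = (2.979, 0.221), RR gives ψ = 0.126, H_out = 5.015 kJ/mol
  T = 320.1 K: K = (2.846, 0.211), RR gives ψ = 0.097, H_out = 3.708 kJ/mol
Linear interpolation between T = 320.1 (H_out = 3.708) and T = 321.8 (H_out = 5.015) on hF = 4.895 gives T ≈ 321.6 K, at which ψ = 0.12.

T = 321.6 K, V/F = 0.12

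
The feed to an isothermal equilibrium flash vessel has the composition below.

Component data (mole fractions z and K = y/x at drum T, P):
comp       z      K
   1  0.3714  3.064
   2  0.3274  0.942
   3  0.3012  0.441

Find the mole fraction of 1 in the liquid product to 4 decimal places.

x_1 = 0.1478

Rachford–Rice: g(V/F) = Σ zᵢ(Kᵢ−1)/(1+V/F(Kᵢ−1)) = 0.
Feasibility: ΣzᵢKᵢ = 1.5792, Σzᵢ/Kᵢ = 1.1518 — both > 1, two phases present.
Newton–Raphson from V/F = 0.5:
  V/F = 0.5000: g = 0.12401, g' = -0.5657 → V/F = 0.7192
  V/F = 0.7192: g = 0.00715, g' = -0.5208 → V/F = 0.7330
  V/F = 0.7330: g = -0.00001, g' = -0.5219 → V/F = 0.7329
Converged at V/F = 0.7329.
Compositions from xᵢ = zᵢ/(1+V/F(Kᵢ−1)), yᵢ = Kᵢxᵢ:
  1: x = 0.1478, y = 0.4529
  2: x = 0.3419, y = 0.3221
  3: x = 0.5103, y = 0.2250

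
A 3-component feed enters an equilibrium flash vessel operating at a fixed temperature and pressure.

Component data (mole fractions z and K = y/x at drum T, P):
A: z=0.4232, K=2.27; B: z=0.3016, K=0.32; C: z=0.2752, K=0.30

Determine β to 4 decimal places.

Material balance + equilibrium reduce to Σ zᵢ(Kᵢ−1)/(1+β(Kᵢ−1)) = 0.
Check two-phase: ΣzᵢKᵢ = 1.1397 > 1 and Σzᵢ/Kᵢ = 2.0463 > 1, so g(0) = 0.1397 > 0 and g(1) = -1.0463 < 0.
Newton iteration, β⁰ = 0.5:
  β = 0.5000: g = -0.27838, g' = -0.8947 → β = 0.1888
  β = 0.1888: g = -0.02379, g' = -0.8067 → β = 0.1594
  β = 0.1594: g = 0.00016, g' = -0.8184 → β = 0.1596
Converged at β = 0.1596.

β = 0.1596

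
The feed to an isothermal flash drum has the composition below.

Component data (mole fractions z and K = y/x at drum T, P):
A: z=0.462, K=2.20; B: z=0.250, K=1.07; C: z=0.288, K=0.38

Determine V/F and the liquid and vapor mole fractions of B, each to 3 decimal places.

Rachford–Rice: g(V/F) = Σ zᵢ(Kᵢ−1)/(1+V/F(Kᵢ−1)) = 0.
Feasibility: ΣzᵢKᵢ = 1.393, Σzᵢ/Kᵢ = 1.202 — both > 1, two phases present.
Newton–Raphson from V/F = 0.5:
  V/F = 0.500: g = 0.1046, g' = -0.494 → V/F = 0.712
  V/F = 0.712: g = -0.0040, g' = -0.549 → V/F = 0.705
Converged at V/F = 0.705.
Compositions from xᵢ = zᵢ/(1+V/F(Kᵢ−1)), yᵢ = Kᵢxᵢ:
  A: x = 0.250, y = 0.551
  B: x = 0.238, y = 0.255
  C: x = 0.511, y = 0.194

V/F = 0.705, x_B = 0.238, y_B = 0.255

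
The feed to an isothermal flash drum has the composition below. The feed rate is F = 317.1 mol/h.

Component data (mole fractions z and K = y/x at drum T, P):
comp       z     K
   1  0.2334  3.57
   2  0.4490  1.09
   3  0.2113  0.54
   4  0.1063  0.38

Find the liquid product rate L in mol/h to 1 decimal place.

L = 100.7 mol/h

Let ψ = V/F and solve Σ zᵢ(Kᵢ−1)/(1+ψ(Kᵢ−1)) = 0.
Check two-phase: ΣzᵢKᵢ = 1.4771 > 1 and Σzᵢ/Kᵢ = 1.1483 > 1, so g(0) = 0.4771 > 0 and g(1) = -0.1483 < 0.
Iterate (Newton) starting at ψ = 0.5:
  ψ = 0.5000: g = 0.07943, g' = -0.4598 → ψ = 0.6727
  ψ = 0.6727: g = 0.00408, g' = -0.4243 → ψ = 0.6824
Converged at ψ = 0.6824.
Then V = ψ·F = 0.6824·317.1 = 216.4 mol/h and L = F − V = 100.7 mol/h.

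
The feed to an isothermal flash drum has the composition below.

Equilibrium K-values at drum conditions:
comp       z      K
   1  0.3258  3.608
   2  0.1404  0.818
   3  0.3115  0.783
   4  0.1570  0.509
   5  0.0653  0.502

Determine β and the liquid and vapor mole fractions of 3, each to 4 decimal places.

Material balance + equilibrium reduce to Σ zᵢ(Kᵢ−1)/(1+β(Kᵢ−1)) = 0.
Feasibility: ΣzᵢKᵢ = 1.6469, Σzᵢ/Kᵢ = 1.0983 — both > 1, two phases present.
Newton–Raphson from β = 0.5:
  β = 0.5000: g = 0.11938, g' = -0.5367 → β = 0.7224
  β = 0.7224: g = 0.01477, g' = -0.4236 → β = 0.7573
  β = 0.7573: g = 0.00015, g' = -0.4153 → β = 0.7577
Converged at β = 0.7577.
Compositions from xᵢ = zᵢ/(1+β(Kᵢ−1)), yᵢ = Kᵢxᵢ:
  1: x = 0.1095, y = 0.3950
  2: x = 0.1629, y = 0.1332
  3: x = 0.3728, y = 0.2919
  4: x = 0.2500, y = 0.1273
  5: x = 0.1049, y = 0.0526

β = 0.7577, x_3 = 0.3728, y_3 = 0.2919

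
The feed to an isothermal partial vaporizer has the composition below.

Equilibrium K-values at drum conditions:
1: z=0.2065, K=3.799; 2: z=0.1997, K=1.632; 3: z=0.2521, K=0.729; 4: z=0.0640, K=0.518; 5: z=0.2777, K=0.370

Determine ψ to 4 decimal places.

Material balance + equilibrium reduce to Σ zᵢ(Kᵢ−1)/(1+ψ(Kᵢ−1)) = 0.
Feasibility: ΣzᵢKᵢ = 1.4301, Σzᵢ/Kᵢ = 1.3966 — both > 1, two phases present.
Iterate (Newton) starting at ψ = 0.5:
  ψ = 0.5000: g = -0.03829, g' = -0.6125 → ψ = 0.4375
  ψ = 0.4375: g = 0.00058, g' = -0.6336 → ψ = 0.4384
Converged at ψ = 0.4384.

ψ = 0.4384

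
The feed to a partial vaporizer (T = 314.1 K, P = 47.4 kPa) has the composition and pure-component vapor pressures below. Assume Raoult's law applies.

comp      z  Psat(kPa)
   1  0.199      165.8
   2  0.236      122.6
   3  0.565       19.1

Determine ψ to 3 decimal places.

Raoult's law: Kᵢ = Pᵢˢᵃᵗ/P = Pᵢˢᵃᵗ/47.4.
  K_1 = 165.8/47.4 = 3.49789, K_2 = 122.6/47.4 = 2.58650, K_3 = 19.1/47.4 = 0.40295
Newton–Raphson from ψ = 0.5:
  ψ = 0.500: g = -0.0511, g' = -0.840 → ψ = 0.439
  ψ = 0.439: g = 0.0005, g' = -0.859 → ψ = 0.440
Converged at ψ = 0.440.

ψ = 0.440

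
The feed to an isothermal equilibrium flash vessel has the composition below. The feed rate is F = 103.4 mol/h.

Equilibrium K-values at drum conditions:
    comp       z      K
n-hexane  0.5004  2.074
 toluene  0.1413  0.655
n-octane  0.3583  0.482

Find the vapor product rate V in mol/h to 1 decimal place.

V = 61.1 mol/h

Material balance + equilibrium reduce to Σ zᵢ(Kᵢ−1)/(1+V/F(Kᵢ−1)) = 0.
g(0) = ΣzᵢKᵢ − 1 = 0.3031 and g(1) = 1 − Σzᵢ/Kᵢ = -0.2004, so a root lies in (0, 1).
Newton iteration, V/F⁰ = 0.53:
  V/F = 0.5300: g = 0.02699, g' = -0.4423 → V/F = 0.5910
  V/F = 0.5910: g = 0.00002, g' = -0.4422 → V/F = 0.5911
Converged at V/F = 0.5911.
Then V = V/F·F = 0.5911·103.4 = 61.1 mol/h and L = F − V = 42.3 mol/h.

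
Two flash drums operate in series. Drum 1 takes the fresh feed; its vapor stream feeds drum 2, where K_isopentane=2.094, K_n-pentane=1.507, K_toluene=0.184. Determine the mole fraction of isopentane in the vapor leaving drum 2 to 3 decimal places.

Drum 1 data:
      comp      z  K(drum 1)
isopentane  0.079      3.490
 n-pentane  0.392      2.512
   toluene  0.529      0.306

Drum 1:
Let ψ₁ = V/F and solve Σ zᵢ(Kᵢ−1)/(1+ψ₁(Kᵢ−1)) = 0.
g(0) = ΣzᵢKᵢ − 1 = 0.422 and g(1) = 1 − Σzᵢ/Kᵢ = -0.907, so a root lies in (0, 1).
Newton iteration, ψ₁⁰ = 0.34:
  ψ₁ = 0.340: g = 0.0175, g' = -0.971 → ψ₁ = 0.358
Converged at ψ₁ = 0.358.
Drum-1 compositions:
  isopentane: x = 0.042, y = 0.146
  n-pentane: x = 0.254, y = 0.639
  toluene: x = 0.704, y = 0.215
Drum-2 feed = drum-1 vapor: z₂ = (0.1458, 0.6388, 0.2154).
Drum 2:
Material balance + equilibrium reduce to Σ zᵢ(Kᵢ−1)/(1+ψ₂(Kᵢ−1)) = 0.
g(0) = ΣzᵢKᵢ − 1 = 0.308 and g(1) = 1 − Σzᵢ/Kᵢ = -0.664, so a root lies in (0, 1).
Newton–Raphson from ψ₂ = 0.61:
  ψ₂ = 0.610: g = -0.0069, g' = -0.727 → ψ₂ = 0.600
Converged at ψ₂ = 0.600.
  isopentane: x = 0.088, y = 0.184
  n-pentane: x = 0.490, y = 0.738
  toluene: x = 0.422, y = 0.078

y_isopentane (drum 2) = 0.184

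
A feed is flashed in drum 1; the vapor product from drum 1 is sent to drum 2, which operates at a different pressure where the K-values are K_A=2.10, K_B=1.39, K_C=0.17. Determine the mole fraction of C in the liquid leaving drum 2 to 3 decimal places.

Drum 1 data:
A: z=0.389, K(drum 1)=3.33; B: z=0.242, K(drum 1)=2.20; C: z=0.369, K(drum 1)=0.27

x_C (drum 2) = 0.485

Drum 1:
Let ψ₁ = V/F and solve Σ zᵢ(Kᵢ−1)/(1+ψ₁(Kᵢ−1)) = 0.
g(0) = ΣzᵢKᵢ − 1 = 0.927 and g(1) = 1 − Σzᵢ/Kᵢ = -0.593, so a root lies in (0, 1).
Newton–Raphson from ψ₁ = 0.5:
  ψ₁ = 0.500: g = 0.1759, g' = -1.074 → ψ₁ = 0.664
  ψ₁ = 0.664: g = -0.0050, g' = -1.174 → ψ₁ = 0.659
Converged at ψ₁ = 0.659.
Drum-1 compositions:
  A: x = 0.153, y = 0.511
  B: x = 0.135, y = 0.297
  C: x = 0.712, y = 0.192
Drum-2 feed = drum-1 vapor: z₂ = (0.5107, 0.2972, 0.1921).
Drum 2:
Let ψ₂ = V/F and solve Σ zᵢ(Kᵢ−1)/(1+ψ₂(Kᵢ−1)) = 0.
g(0) = ΣzᵢKᵢ − 1 = 0.518 and g(1) = 1 − Σzᵢ/Kᵢ = -0.587, so a root lies in (0, 1).
Newton–Raphson from ψ₂ = 0.5:
  ψ₂ = 0.500: g = 0.1868, g' = -0.676 → ψ₂ = 0.777
  ψ₂ = 0.777: g = -0.0567, g' = -1.254 → ψ₂ = 0.731
  ψ₂ = 0.731: g = -0.0043, g' = -1.074 → ψ₂ = 0.727
Converged at ψ₂ = 0.727.
  A: x = 0.284, y = 0.596
  B: x = 0.232, y = 0.322
  C: x = 0.485, y = 0.082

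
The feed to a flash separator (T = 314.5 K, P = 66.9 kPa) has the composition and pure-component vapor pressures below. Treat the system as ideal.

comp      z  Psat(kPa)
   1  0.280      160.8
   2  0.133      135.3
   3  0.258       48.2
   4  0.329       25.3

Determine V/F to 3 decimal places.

V/F = 0.390

Raoult's law: Kᵢ = Pᵢˢᵃᵗ/P = Pᵢˢᵃᵗ/66.9.
  K_1 = 160.8/66.9 = 2.40359, K_2 = 135.3/66.9 = 2.02242, K_3 = 48.2/66.9 = 0.72048, K_4 = 25.3/66.9 = 0.37818
Rachford–Rice: g(V/F) = Σ zᵢ(Kᵢ−1)/(1+V/F(Kᵢ−1)) = 0.
g(0) = ΣzᵢKᵢ − 1 = 0.252 and g(1) = 1 − Σzᵢ/Kᵢ = -0.410, so a root lies in (0, 1).
Newton iteration, V/F⁰ = 0.5:
  V/F = 0.500: g = -0.0598, g' = -0.546 → V/F = 0.391
  V/F = 0.391: g = -0.0001, g' = -0.548 → V/F = 0.390
Converged at V/F = 0.390.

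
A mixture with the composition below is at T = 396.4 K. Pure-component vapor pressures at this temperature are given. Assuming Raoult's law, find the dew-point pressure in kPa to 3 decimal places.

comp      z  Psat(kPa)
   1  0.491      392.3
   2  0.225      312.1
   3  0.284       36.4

At the dew point ψ → 1, so Σzᵢ/Kᵢ = 1 with Kᵢ = Pᵢˢᵃᵗ/P ⇒ 1/P = Σzᵢ/Pᵢˢᵃᵗ.
1/P = 0.491/392.3 + 0.225/312.1 + 0.284/36.4 = 0.009775 ⇒ P = 102.305 kPa

Pdew = 102.305 kPa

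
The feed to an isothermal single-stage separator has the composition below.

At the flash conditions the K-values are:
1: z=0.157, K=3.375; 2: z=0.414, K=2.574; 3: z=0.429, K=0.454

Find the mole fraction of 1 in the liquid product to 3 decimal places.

x_1 = 0.054

Material balance + equilibrium reduce to Σ zᵢ(Kᵢ−1)/(1+ψ(Kᵢ−1)) = 0.
Check two-phase: ΣzᵢKᵢ = 1.790 > 1 and Σzᵢ/Kᵢ = 1.152 > 1, so g(0) = 0.790 > 0 and g(1) = -0.152 < 0.
Newton iteration, ψ⁰ = 0.41:
  ψ = 0.410: g = 0.2832, g' = -0.819 → ψ = 0.756
  ψ = 0.756: g = 0.0321, g' = -0.698 → ψ = 0.802
Converged at ψ = 0.802.
Compositions from xᵢ = zᵢ/(1+ψ(Kᵢ−1)), yᵢ = Kᵢxᵢ:
  1: x = 0.054, y = 0.182
  2: x = 0.183, y = 0.471
  3: x = 0.763, y = 0.346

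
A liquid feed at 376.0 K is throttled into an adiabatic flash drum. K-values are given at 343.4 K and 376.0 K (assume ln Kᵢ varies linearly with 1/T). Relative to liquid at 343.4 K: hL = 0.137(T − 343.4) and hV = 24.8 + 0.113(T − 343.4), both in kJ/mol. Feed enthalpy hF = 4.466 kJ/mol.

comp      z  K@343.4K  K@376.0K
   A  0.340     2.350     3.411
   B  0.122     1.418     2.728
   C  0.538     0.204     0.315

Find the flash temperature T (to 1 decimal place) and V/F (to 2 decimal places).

Adiabatic flash: solve Rachford–Rice at each trial T, then check hF = ψ·hV(T) + (1−ψ)·hL(T).
  T = 343.4 K: K = (2.350, 1.418, 0.204), RR gives ψ = 0.087, H_out = 2.154 kJ/mol
  T = 376.0 K: K = (3.411, 2.728, 0.315), RR gives ψ = 0.431, H_out = 14.816 kJ/mol
  T = 359.7 K: K = (2.855, 1.996, 0.256), RR gives ψ = 0.284, H_out = 9.173 kJ/mol
  T = 351.5 K: K = (2.595, 1.687, 0.229), RR gives ψ = 0.194, H_out = 5.890 kJ/mol
  T = 347.4 K: K = (2.469, 1.547, 0.216), RR gives ψ = 0.143, H_out = 4.073 kJ/mol
  T = 349.4 K: K = (2.530, 1.614, 0.222), RR gives ψ = 0.169, H_out = 4.977 kJ/mol
Linear interpolation between T = 347.4 (H_out = 4.073) and T = 349.4 (H_out = 4.977) on hF = 4.466 gives T ≈ 348.3 K, at which ψ = 0.15.

T = 348.3 K, V/F = 0.15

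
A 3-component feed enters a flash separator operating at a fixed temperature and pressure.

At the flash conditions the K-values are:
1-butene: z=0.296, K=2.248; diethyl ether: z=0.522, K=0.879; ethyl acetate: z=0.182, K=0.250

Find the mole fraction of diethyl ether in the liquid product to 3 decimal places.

x_diethyl ether = 0.546

Newton iteration, V/F⁰ = 0.5:
  V/F = 0.500: g = -0.0582, g' = -0.446 → V/F = 0.369
  V/F = 0.369: g = -0.0021, g' = -0.420 → V/F = 0.364
Converged at V/F = 0.364.
Compositions from xᵢ = zᵢ/(1+V/F(Kᵢ−1)), yᵢ = Kᵢxᵢ:
  1-butene: x = 0.203, y = 0.457
  diethyl ether: x = 0.546, y = 0.480
  ethyl acetate: x = 0.250, y = 0.063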